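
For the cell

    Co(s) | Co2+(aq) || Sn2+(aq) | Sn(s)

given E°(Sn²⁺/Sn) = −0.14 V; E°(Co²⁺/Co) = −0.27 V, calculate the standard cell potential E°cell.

+0.13 V

By convention the left-hand electrode in cell notation is the anode (oxidation) and the right-hand electrode is the cathode (reduction).
E°cell = E°(right) − E°(left) = −0.14 − (−0.27) = +0.13 V.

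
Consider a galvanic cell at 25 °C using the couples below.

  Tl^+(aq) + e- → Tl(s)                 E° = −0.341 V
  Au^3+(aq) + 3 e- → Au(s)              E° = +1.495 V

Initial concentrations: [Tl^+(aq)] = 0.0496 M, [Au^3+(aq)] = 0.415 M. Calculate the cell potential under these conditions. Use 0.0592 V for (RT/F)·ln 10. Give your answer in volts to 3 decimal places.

The Au³⁺/Au couple has the more positive E°, so it is the cathode; Tl⁺/Tl is the anode.
E°cell = E°cat − E°an = +1.495 − (−0.341) = +1.836 V; n = 3.
The balanced reaction is Au^3+(aq) + 3 Tl(s) → Au(s) + 3 Tl^+(aq), so Q = [Tl^+(aq)]^3 / [Au^3+(aq)] = 0.000294 and log Q = −3.532.
By the Nernst equation, E = +1.836 − (0.0592/3)·(−3.532) = +1.906 V.

+1.906 V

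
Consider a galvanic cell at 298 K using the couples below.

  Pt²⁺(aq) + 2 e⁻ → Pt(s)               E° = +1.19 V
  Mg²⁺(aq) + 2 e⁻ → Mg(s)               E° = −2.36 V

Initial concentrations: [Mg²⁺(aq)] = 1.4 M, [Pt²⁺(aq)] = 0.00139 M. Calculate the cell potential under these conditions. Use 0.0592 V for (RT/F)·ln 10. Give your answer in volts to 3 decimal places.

Pt²⁺/Pt is reduced (cathode, E° = +1.19 V) and Mg²⁺/Mg is oxidized (anode).
E°cell = E°cat − E°an = +1.19 − (−2.36) = +3.55 V; n = 2.
The balanced reaction is Pt²⁺(aq) + Mg(s) → Pt(s) + Mg²⁺(aq), so Q = [Mg²⁺(aq)] / [Pt²⁺(aq)] = 1.01×10^3 and log Q = 3.003.
E = E° − (0.0592/n)·log Q = +3.55 − (0.0592/2)(3.003) = +3.461 V.

+3.461 V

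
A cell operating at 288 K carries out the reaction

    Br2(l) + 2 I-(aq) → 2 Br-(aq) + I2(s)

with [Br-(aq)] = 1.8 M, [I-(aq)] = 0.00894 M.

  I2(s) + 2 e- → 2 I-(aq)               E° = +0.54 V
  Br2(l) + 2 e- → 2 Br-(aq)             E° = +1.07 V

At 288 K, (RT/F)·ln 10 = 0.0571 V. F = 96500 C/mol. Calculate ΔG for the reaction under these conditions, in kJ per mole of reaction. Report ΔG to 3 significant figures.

E°cell = +1.07 − (+0.54) = +0.53 V; the balanced reaction transfers n = 2 electrons.
The reaction quotient is [Br-(aq)]^2 / [I-(aq)]^2 = 4.05×10^4; by Nernst, E = +0.53 − (0.0571/2)(4.608) = +0.3984 V.
ΔG = −nFE = −(2)(96500)(+0.3984) J/mol = −76.9 kJ/mol.

−76.9 kJ/mol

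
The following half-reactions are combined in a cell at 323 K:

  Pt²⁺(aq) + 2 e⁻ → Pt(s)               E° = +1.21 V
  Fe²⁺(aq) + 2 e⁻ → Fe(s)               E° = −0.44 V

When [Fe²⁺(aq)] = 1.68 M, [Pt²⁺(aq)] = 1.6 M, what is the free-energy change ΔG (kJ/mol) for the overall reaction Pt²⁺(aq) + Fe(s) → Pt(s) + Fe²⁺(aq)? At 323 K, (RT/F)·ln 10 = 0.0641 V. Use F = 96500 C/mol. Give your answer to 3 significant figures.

−318 kJ/mol

E°cell = +1.21 − (−0.44) = +1.65 V; the balanced reaction transfers n = 2 electrons.
The reaction quotient is [Fe²⁺(aq)] / [Pt²⁺(aq)] = 1.05; by Nernst, E = +1.65 − (0.0641/2)(0.021) = +1.6493 V.
Finally ΔG = −nFE = −(2)(96500 C/mol)(+1.6493 V) = −318 kJ/mol.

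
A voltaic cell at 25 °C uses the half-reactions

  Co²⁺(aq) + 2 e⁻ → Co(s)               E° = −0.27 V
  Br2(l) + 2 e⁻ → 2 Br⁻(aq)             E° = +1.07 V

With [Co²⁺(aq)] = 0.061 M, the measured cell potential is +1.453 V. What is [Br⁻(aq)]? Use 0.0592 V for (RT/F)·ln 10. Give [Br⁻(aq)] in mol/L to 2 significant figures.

0.050 M

Br₂/Br⁻ is the cathode (higher E°); E°cell = +1.07 − (−0.27) = +1.34 V with n = 2.
From the Nernst equation, log Q = n(E° − E)/0.0592 = 2·(+1.34 − (+1.453))/0.0592 = −3.818.
The balanced reaction is Br2(l) + Co(s) → 2 Br⁻(aq) + Co²⁺(aq), so Q = [Br⁻(aq)]^2·[Co²⁺(aq)].
Isolating [Br⁻(aq)] in Q = 10^{−3.818} yields log [Br⁻(aq)] = −1.302, i.e. 0.050 M.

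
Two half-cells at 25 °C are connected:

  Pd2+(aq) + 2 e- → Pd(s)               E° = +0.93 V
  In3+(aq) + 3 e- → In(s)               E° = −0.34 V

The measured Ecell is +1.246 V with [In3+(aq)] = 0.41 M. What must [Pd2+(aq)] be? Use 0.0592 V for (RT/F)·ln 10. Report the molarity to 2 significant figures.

With Pd²⁺/Pd at the cathode and In³⁺/In at the anode, E°cell = +0.93 − (−0.34) = +1.27 V (n = 6).
Rearranging E = E° − (0.0592/n)·log Q gives log Q = 6(+1.27 − (+1.246))/0.0592 = 2.432.
Balancing electrons gives 3 Pd2+(aq) + 2 In(s) → 3 Pd(s) + 2 In3+(aq); thus Q = [In3+(aq)]^2 / [Pd2+(aq)]^3.
Isolating [Pd2+(aq)] in Q = 10^{2.432} yields log [Pd2+(aq)] = −1.069, i.e. 0.085 M.

0.085 M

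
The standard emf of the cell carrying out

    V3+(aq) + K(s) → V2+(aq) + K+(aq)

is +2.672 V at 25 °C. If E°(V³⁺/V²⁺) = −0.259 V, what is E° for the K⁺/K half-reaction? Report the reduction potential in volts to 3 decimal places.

−2.931 V

In the reaction as written the V³⁺/V²⁺ couple is reduced (cathode) and K⁺/K is oxidized (anode), so E°cell = E°(V³⁺/V²⁺) − E°(K⁺/K).
E°(K⁺/K) = E°(cathode) − E°cell = −0.259 − (+2.672) = −2.931 V.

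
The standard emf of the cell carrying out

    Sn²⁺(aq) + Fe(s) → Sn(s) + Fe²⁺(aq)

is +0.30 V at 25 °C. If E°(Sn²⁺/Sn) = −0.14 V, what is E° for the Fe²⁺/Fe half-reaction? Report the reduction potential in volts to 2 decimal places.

In the reaction as written the Sn²⁺/Sn couple is reduced (cathode) and Fe²⁺/Fe is oxidized (anode), so E°cell = E°(Sn²⁺/Sn) − E°(Fe²⁺/Fe).
E°(Fe²⁺/Fe) = E°(cathode) − E°cell = −0.14 − (+0.30) = −0.44 V.

−0.44 V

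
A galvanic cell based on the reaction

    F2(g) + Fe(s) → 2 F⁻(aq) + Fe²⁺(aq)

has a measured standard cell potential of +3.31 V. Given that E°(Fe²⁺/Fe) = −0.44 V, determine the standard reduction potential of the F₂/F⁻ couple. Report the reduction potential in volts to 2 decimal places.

In the reaction as written the F₂/F⁻ couple is reduced (cathode) and Fe²⁺/Fe is oxidized (anode), so E°cell = E°(F₂/F⁻) − E°(Fe²⁺/Fe).
E°(F₂/F⁻) = E°cell + E°(anode) = +3.31 + (−0.44) = +2.87 V.

+2.87 V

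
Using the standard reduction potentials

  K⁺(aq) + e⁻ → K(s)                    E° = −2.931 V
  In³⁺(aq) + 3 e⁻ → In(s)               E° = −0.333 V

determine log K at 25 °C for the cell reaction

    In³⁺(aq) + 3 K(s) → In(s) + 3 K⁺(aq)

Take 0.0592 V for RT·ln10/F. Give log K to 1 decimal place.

The In³⁺/In couple is reduced (cathode); E°cell = −0.333 − (−2.931) = +2.598 V with n = 3.
At equilibrium E = 0, so log K = nE°cell / 0.0592 = (3)(+2.598) / 0.0592 = 131.7.

log K = 131.7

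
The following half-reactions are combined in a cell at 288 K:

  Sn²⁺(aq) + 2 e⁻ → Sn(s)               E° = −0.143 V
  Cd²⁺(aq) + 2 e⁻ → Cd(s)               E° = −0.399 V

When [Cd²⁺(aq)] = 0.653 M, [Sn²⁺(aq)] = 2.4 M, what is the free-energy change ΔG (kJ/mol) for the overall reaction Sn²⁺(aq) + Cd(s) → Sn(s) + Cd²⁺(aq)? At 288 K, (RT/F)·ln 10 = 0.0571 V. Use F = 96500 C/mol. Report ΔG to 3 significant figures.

−52.5 kJ/mol

The standard cell potential is −0.143 − (−0.399) = +0.256 V, with n = 2 electrons in the balanced equation.
The reaction quotient is [Cd²⁺(aq)] / [Sn²⁺(aq)] = 0.272; by Nernst, E = +0.256 − (0.0571/2)(−0.565) = +0.2721 V.
ΔG = −nFE = −(2)(96500)(+0.2721) J/mol = −52.5 kJ/mol.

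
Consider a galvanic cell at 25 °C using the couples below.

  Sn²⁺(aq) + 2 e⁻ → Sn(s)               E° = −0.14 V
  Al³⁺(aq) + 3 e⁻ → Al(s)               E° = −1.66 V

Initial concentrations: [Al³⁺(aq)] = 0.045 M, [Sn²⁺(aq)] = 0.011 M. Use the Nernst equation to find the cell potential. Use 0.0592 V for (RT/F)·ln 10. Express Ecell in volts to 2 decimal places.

+1.49 V

Since E°(Sn²⁺/Sn) > E°(Al³⁺/Al), Sn²⁺/Sn serves as the cathode.
E°cell = −0.14 − (−1.66) = +1.52 V, with n = 6 electrons transferred.
Balancing gives 3 Sn²⁺(aq) + 2 Al(s) → 3 Sn(s) + 2 Al³⁺(aq); hence Q = [Al³⁺(aq)]^2 / [Sn²⁺(aq)]^3 = 1.52×10^3 (log Q = 3.182).
Applying E = E° − (RT ln10/nF)·log Q gives +1.52 − (0.0592/6)(3.182) = +1.49 V.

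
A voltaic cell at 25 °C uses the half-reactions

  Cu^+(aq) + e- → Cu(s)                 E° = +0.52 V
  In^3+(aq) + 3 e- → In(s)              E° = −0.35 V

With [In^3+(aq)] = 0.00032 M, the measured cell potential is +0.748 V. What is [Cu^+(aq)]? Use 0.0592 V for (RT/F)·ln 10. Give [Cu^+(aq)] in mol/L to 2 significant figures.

Cu⁺/Cu is the cathode (higher E°); E°cell = +0.52 − (−0.35) = +0.87 V with n = 3.
From the Nernst equation, log Q = n(E° − E)/0.0592 = 3·(+0.87 − (+0.748))/0.0592 = 6.182.
Balancing electrons gives 3 Cu^+(aq) + In(s) → 3 Cu(s) + In^3+(aq); thus Q = [In^3+(aq)] / [Cu^+(aq)]^3.
Isolating [Cu^+(aq)] in Q = 10^{6.182} yields log [Cu^+(aq)] = −3.226, i.e. 0.00059 M.

0.00059 M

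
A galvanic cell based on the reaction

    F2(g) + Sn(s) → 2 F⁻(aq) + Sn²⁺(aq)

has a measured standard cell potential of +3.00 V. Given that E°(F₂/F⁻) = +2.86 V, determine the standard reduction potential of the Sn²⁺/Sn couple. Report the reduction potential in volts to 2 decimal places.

−0.14 V

In the reaction as written the F₂/F⁻ couple is reduced (cathode) and Sn²⁺/Sn is oxidized (anode), so E°cell = E°(F₂/F⁻) − E°(Sn²⁺/Sn).
E°(Sn²⁺/Sn) = E°(cathode) − E°cell = +2.86 − (+3.00) = −0.14 V.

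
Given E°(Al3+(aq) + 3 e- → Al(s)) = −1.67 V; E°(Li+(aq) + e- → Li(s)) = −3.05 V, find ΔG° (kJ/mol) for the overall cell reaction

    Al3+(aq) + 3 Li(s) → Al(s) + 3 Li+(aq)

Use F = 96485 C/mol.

In the reaction as written Al3+(aq) is reduced, so the Al³⁺/Al couple is the cathode and Li⁺/Li is the anode.
E°cell = −1.67 − (−3.05) = +1.38 V; balancing electrons gives n = 3.
ΔG° = −nFE°cell = −(3)(96485)(+1.38) J/mol = −399 kJ/mol.

−399 kJ/mol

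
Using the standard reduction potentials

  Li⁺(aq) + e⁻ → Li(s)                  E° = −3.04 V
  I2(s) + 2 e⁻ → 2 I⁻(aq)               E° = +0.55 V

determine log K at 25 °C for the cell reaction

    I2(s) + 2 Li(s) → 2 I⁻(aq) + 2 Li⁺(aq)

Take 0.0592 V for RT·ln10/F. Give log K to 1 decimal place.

The I₂/I⁻ couple is reduced (cathode); E°cell = +0.55 − (−3.04) = +3.59 V with n = 2.
At equilibrium E = 0, so log K = nE°cell / 0.0592 = (2)(+3.59) / 0.0592 = 121.3.

log K = 121.3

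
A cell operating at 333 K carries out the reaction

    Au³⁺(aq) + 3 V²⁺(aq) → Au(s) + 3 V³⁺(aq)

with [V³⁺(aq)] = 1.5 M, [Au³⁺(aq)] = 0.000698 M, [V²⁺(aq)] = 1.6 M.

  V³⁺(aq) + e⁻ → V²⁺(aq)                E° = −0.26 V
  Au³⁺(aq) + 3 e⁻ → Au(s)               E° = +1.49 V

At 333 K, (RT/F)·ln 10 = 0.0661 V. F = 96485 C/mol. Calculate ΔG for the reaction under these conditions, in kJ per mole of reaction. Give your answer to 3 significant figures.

−487 kJ/mol

With Au³⁺/Au reduced at the cathode, E°cell = +1.49 − (−0.26) = +1.75 V and n = 3.
The reaction quotient is [V³⁺(aq)]^3 / ([Au³⁺(aq)]·[V²⁺(aq)]^3) = 1.18×10^3; by Nernst, E = +1.75 − (0.0661/3)(3.072) = +1.6823 V.
Finally ΔG = −nFE = −(3)(96485 C/mol)(+1.6823 V) = −487 kJ/mol.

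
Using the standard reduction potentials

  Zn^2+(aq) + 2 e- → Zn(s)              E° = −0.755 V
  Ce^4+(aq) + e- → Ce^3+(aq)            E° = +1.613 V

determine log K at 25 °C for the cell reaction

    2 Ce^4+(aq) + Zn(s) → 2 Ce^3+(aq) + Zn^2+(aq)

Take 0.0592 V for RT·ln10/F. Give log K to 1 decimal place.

log K = 80.0

The Ce⁴⁺/Ce³⁺ couple is reduced (cathode); E°cell = +1.613 − (−0.755) = +2.368 V with n = 2.
At equilibrium E = 0, so log K = nE°cell / 0.0592 = (2)(+2.368) / 0.0592 = 80.0.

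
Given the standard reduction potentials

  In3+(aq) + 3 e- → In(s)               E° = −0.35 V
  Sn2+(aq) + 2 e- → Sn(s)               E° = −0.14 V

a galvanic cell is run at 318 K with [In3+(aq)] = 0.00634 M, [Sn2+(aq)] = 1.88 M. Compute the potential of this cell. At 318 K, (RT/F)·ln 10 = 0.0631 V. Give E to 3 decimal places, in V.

+0.265 V

Since E°(Sn²⁺/Sn) > E°(In³⁺/In), Sn²⁺/Sn serves as the cathode.
The standard potential is −0.14 − (−0.35) = +0.21 V and the balanced reaction transfers n = 6 electrons.
Balancing gives 3 Sn2+(aq) + 2 In(s) → 3 Sn(s) + 2 In3+(aq); hence Q = [In3+(aq)]^2 / [Sn2+(aq)]^3 = 6.05×10^−6 (log Q = −5.218).
By the Nernst equation, E = +0.21 − (0.0631/6)·(−5.218) = +0.265 V.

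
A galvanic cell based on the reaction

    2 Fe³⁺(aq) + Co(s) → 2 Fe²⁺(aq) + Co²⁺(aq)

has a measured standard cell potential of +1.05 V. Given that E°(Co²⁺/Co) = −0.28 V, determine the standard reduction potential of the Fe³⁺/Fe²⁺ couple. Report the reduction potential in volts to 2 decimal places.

In the reaction as written the Fe³⁺/Fe²⁺ couple is reduced (cathode) and Co²⁺/Co is oxidized (anode), so E°cell = E°(Fe³⁺/Fe²⁺) − E°(Co²⁺/Co).
E°(Fe³⁺/Fe²⁺) = E°cell + E°(anode) = +1.05 + (−0.28) = +0.77 V.

+0.77 V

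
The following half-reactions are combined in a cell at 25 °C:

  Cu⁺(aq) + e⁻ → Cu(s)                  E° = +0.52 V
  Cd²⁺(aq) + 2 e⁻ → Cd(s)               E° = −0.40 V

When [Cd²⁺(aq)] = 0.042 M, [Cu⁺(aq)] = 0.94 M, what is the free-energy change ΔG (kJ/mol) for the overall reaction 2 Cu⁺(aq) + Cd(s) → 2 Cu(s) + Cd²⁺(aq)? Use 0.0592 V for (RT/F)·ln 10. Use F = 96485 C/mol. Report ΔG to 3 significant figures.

The standard cell potential is +0.52 − (−0.40) = +0.92 V, with n = 2 electrons in the balanced equation.
The reaction quotient is [Cd²⁺(aq)] / [Cu⁺(aq)]^2 = 0.0475; by Nernst, E = +0.92 − (0.0592/2)(−1.323) = +0.9592 V.
Then ΔG = −nFE = −2 × 96485 × +0.9592 J/mol = −185 kJ/mol.

−185 kJ/mol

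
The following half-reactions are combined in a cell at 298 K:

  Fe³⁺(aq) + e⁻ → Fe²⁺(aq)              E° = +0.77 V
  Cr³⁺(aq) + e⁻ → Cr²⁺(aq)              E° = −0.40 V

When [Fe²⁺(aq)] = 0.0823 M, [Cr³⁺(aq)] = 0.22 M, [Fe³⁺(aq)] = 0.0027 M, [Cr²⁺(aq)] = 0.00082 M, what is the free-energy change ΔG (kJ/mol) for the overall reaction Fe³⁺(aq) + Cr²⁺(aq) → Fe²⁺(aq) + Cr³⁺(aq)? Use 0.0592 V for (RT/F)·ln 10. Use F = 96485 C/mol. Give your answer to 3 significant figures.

−90.5 kJ/mol

The standard cell potential is +0.77 − (−0.40) = +1.17 V, with n = 1 electron in the balanced equation.
The reaction quotient is ([Fe²⁺(aq)]·[Cr³⁺(aq)]) / ([Fe³⁺(aq)]·[Cr²⁺(aq)]) = 8.18×10^3; by Nernst, E = +1.17 − (0.0592/1)(3.913) = +0.9384 V.
Then ΔG = −nFE = −1 × 96485 × +0.9384 J/mol = −90.5 kJ/mol.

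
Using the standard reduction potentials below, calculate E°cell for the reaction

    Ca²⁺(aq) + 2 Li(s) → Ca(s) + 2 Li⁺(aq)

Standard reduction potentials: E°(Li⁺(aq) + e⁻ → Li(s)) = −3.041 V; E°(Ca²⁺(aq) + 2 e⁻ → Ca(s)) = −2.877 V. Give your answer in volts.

In the reaction as written, Ca²⁺(aq) is reduced (cathode) and Li⁺(aq) is produced by oxidation at the anode.
E°cell = E°(cathode) − E°(anode) = −2.877 − (−3.041) = +0.164 V.
The positive value indicates the reaction is spontaneous as written.

+0.164 V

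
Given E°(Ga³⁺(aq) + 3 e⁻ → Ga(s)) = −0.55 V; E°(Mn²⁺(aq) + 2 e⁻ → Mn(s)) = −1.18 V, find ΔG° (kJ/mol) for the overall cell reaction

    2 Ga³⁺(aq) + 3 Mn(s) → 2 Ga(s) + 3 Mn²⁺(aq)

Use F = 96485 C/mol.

−365 kJ/mol

In the reaction as written Ga³⁺(aq) is reduced, so the Ga³⁺/Ga couple is the cathode and Mn²⁺/Mn is the anode.
E°cell = −0.55 − (−1.18) = +0.63 V; balancing electrons gives n = 6.
ΔG° = −nFE°cell = −(6)(96485)(+0.63) J/mol = −365 kJ/mol.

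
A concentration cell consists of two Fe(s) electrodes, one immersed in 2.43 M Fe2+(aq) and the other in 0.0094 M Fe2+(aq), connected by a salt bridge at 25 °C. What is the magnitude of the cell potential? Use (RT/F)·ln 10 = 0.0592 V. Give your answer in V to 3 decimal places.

For a concentration cell E°cell = 0, since both electrodes use the same couple.
The compartment with the higher Fe2+(aq) concentration (2.43 M) acts as the cathode; ions are reduced there and produced at the dilute (0.0094 M) anode.
With n = 2, Ecell = −(0.0592/2)·log([dilute]/[conc]) = −(0.0592/2)·log(0.0094/2.43) = +0.071 V.

0.071 V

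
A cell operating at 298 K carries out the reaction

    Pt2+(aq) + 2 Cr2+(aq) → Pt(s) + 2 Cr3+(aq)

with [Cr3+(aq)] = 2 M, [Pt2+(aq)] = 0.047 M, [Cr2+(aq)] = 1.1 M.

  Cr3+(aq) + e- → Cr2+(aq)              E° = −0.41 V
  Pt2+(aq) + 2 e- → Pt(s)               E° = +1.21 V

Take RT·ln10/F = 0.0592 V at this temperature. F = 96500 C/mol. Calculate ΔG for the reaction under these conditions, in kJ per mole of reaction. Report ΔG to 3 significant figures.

−302 kJ/mol

With Pt²⁺/Pt reduced at the cathode, E°cell = +1.21 − (−0.41) = +1.62 V and n = 2.
The reaction quotient is [Cr3+(aq)]^2 / ([Pt2+(aq)]·[Cr2+(aq)]^2) = 70.3; by Nernst, E = +1.62 − (0.0592/2)(1.847) = +1.5653 V.
Finally ΔG = −nFE = −(2)(96500 C/mol)(+1.5653 V) = −302 kJ/mol.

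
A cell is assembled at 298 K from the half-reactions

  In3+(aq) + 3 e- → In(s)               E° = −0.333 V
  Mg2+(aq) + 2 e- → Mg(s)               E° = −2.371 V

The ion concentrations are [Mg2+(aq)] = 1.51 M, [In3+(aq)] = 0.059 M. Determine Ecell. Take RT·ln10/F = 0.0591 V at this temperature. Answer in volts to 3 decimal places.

The In³⁺/In couple has the more positive E°, so it is the cathode; Mg²⁺/Mg is the anode.
The standard potential is −0.333 − (−2.371) = +2.038 V and the balanced reaction transfers n = 6 electrons.
For the overall reaction 2 In3+(aq) + 3 Mg(s) → 2 In(s) + 3 Mg2+(aq), Q = [Mg2+(aq)]^3 / [In3+(aq)]^2 = 989, giving log Q = 2.995.
E = E° − (0.0591/n)·log Q = +2.038 − (0.0591/6)(2.995) = +2.008 V.

+2.008 V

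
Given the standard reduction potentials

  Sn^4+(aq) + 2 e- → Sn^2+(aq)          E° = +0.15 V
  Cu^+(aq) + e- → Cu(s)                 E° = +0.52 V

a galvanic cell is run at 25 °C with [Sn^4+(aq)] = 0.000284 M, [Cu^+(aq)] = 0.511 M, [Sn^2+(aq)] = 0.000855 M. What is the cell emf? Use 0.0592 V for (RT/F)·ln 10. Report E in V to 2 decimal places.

+0.37 V

Cu⁺/Cu is reduced (cathode, E° = +0.52 V) and Sn⁴⁺/Sn²⁺ is oxidized (anode).
E°cell = E°cat − E°an = +0.52 − (+0.15) = +0.37 V; n = 2.
Balancing gives 2 Cu^+(aq) + Sn^2+(aq) → 2 Cu(s) + Sn^4+(aq); hence Q = [Sn^4+(aq)] / ([Cu^+(aq)]^2·[Sn^2+(aq)]) = 1.27 (log Q = 0.105).
Applying E = E° − (RT ln10/nF)·log Q gives +0.37 − (0.0592/2)(0.105) = +0.37 V.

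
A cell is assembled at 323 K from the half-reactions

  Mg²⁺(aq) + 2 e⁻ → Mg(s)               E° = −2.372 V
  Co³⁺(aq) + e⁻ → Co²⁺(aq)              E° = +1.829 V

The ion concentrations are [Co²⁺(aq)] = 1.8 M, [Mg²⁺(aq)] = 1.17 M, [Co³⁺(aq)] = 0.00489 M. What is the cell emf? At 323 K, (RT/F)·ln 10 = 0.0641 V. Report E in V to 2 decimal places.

Co³⁺/Co²⁺ is reduced (cathode, E° = +1.829 V) and Mg²⁺/Mg is oxidized (anode).
The standard potential is +1.829 − (−2.372) = +4.201 V and the balanced reaction transfers n = 2 electrons.
For the overall reaction 2 Co³⁺(aq) + Mg(s) → 2 Co²⁺(aq) + Mg²⁺(aq), Q = ([Co²⁺(aq)]^2·[Mg²⁺(aq)]) / [Co³⁺(aq)]^2 = 1.59×10^5, giving log Q = 5.200.
Applying E = E° − (RT ln10/nF)·log Q gives +4.201 − (0.0641/2)(5.200) = +4.03 V.

+4.03 V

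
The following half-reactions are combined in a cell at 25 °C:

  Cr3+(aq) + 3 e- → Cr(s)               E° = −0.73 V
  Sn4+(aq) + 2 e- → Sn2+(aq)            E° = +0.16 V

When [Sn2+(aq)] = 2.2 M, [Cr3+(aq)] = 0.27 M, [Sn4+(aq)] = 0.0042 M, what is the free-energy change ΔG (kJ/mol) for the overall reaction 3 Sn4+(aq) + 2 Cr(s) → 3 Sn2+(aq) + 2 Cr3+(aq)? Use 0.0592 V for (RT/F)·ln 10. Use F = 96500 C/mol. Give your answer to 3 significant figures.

E°cell = +0.16 − (−0.73) = +0.89 V; the balanced reaction transfers n = 6 electrons.
Q = ([Sn2+(aq)]^3·[Cr3+(aq)]^2) / [Sn4+(aq)]^3 = 1.05×10^7, so log Q = 7.020 and E = +0.89 − (0.0592/6)(7.020) = +0.8207 V.
ΔG = −nFE = −(6)(96500)(+0.8207) J/mol = −475 kJ/mol.

−475 kJ/mol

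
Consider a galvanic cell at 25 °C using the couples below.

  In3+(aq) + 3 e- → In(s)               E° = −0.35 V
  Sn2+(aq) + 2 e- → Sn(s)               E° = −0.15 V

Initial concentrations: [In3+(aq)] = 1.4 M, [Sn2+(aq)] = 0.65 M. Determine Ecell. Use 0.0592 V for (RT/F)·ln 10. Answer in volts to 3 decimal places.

The Sn²⁺/Sn couple has the more positive E°, so it is the cathode; In³⁺/In is the anode.
E°cell = E°cat − E°an = −0.15 − (−0.35) = +0.20 V; n = 6.
For the overall reaction 3 Sn2+(aq) + 2 In(s) → 3 Sn(s) + 2 In3+(aq), Q = [In3+(aq)]^2 / [Sn2+(aq)]^3 = 7.14, giving log Q = 0.854.
Applying E = E° − (RT ln10/nF)·log Q gives +0.20 − (0.0592/6)(0.854) = +0.192 V.

+0.192 V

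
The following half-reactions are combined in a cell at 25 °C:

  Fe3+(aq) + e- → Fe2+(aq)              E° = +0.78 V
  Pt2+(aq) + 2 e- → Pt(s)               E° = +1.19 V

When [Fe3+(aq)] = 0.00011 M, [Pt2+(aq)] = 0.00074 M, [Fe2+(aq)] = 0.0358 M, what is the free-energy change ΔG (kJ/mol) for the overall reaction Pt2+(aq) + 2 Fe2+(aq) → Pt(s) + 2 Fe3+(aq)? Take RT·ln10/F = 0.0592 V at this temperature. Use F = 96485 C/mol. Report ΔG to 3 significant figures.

The standard cell potential is +1.19 − (+0.78) = +0.41 V, with n = 2 electrons in the balanced equation.
Here Q = [Fe3+(aq)]^2 / ([Pt2+(aq)]·[Fe2+(aq)]^2) = 0.0128 (log Q = −1.894), giving E = +0.41 − (0.0592/2)·(−1.894) = +0.4661 V.
Finally ΔG = −nFE = −(2)(96485 C/mol)(+0.4661 V) = −89.9 kJ/mol.

−89.9 kJ/mol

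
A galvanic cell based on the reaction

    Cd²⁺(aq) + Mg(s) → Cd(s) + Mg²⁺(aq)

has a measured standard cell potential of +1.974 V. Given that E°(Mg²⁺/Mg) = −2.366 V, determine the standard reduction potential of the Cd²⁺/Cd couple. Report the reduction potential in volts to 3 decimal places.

−0.392 V

In the reaction as written the Cd²⁺/Cd couple is reduced (cathode) and Mg²⁺/Mg is oxidized (anode), so E°cell = E°(Cd²⁺/Cd) − E°(Mg²⁺/Mg).
E°(Cd²⁺/Cd) = E°cell + E°(anode) = +1.974 + (−2.366) = −0.392 V.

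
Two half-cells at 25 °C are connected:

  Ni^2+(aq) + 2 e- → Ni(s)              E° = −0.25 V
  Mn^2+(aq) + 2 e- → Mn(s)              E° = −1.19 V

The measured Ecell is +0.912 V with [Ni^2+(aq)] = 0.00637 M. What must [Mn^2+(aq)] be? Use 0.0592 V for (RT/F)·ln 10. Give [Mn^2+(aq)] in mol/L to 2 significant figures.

Ni²⁺/Ni is the cathode (higher E°); E°cell = −0.25 − (−1.19) = +0.94 V with n = 2.
Since E = E° − (0.0592/n)·log Q, log Q = n(E° − E)/0.0592 = 0.946.
The balanced reaction is Ni^2+(aq) + Mn(s) → Ni(s) + Mn^2+(aq), so Q = [Mn^2+(aq)] / [Ni^2+(aq)].
Solving for the unknown gives log [Mn^2+(aq)] = −1.250, so [Mn^2+(aq)] ≈ 0.056 M.

0.056 M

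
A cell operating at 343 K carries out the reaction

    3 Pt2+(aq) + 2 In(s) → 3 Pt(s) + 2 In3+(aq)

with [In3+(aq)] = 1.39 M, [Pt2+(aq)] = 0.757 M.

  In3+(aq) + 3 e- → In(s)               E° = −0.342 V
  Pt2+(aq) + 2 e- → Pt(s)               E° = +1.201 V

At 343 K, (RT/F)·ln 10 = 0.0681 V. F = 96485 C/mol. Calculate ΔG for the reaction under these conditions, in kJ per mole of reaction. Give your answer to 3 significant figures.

With Pt²⁺/Pt reduced at the cathode, E°cell = +1.201 − (−0.342) = +1.543 V and n = 6.
The reaction quotient is [In3+(aq)]^2 / [Pt2+(aq)]^3 = 4.45; by Nernst, E = +1.543 − (0.0681/6)(0.649) = +1.5356 V.
ΔG = −nFE = −(6)(96485)(+1.5356) J/mol = −889 kJ/mol.

−889 kJ/mol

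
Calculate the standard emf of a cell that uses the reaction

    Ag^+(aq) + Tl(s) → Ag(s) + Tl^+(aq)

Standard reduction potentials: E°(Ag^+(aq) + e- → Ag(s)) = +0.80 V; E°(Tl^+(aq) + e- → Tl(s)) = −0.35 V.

In the reaction as written, Ag^+(aq) is reduced (cathode) and Tl^+(aq) is produced by oxidation at the anode.
E°cell = E°(cathode) − E°(anode) = +0.80 − (−0.35) = +1.15 V.

+1.15 V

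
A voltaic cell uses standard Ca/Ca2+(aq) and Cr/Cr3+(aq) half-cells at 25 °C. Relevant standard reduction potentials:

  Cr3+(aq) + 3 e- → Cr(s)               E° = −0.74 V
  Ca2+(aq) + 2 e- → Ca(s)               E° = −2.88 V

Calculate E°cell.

Of the two couples in this cell, the one with the more positive reduction potential is reduced at the cathode: here that is Cr³⁺/Cr (−0.74 V); Ca²⁺/Ca (−2.88 V) is the anode.
E°cell = E°(cathode) − E°(anode) = −0.74 − (−2.88) = +2.14 V.

+2.14 V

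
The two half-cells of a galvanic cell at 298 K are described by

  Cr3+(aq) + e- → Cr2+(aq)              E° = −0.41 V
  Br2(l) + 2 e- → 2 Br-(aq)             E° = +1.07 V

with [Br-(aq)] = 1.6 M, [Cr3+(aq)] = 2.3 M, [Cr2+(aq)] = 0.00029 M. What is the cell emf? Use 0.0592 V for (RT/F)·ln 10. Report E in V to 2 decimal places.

The Br₂/Br⁻ couple has the more positive E°, so it is the cathode; Cr³⁺/Cr²⁺ is the anode.
E°cell = E°cat − E°an = +1.07 − (−0.41) = +1.48 V; n = 2.
The balanced reaction is Br2(l) + 2 Cr2+(aq) → 2 Br-(aq) + 2 Cr3+(aq), so Q = ([Br-(aq)]^2·[Cr3+(aq)]^2) / [Cr2+(aq)]^2 = 1.61×10^8 and log Q = 8.207.
By the Nernst equation, E = +1.48 − (0.0592/2)·(8.207) = +1.24 V.

+1.24 V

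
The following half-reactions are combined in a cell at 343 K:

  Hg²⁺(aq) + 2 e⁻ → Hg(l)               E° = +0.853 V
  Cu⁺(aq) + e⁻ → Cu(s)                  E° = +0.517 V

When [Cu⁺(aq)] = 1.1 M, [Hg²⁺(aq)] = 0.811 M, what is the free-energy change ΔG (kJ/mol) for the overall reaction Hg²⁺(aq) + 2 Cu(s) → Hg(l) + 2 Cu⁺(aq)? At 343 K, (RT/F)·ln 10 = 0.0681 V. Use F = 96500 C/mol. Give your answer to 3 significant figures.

The standard cell potential is +0.853 − (+0.517) = +0.336 V, with n = 2 electrons in the balanced equation.
Here Q = [Cu⁺(aq)]^2 / [Hg²⁺(aq)] = 1.49 (log Q = 0.174), giving E = +0.336 − (0.0681/2)·(0.174) = +0.3301 V.
ΔG = −nFE = −(2)(96500)(+0.3301) J/mol = −63.7 kJ/mol.

−63.7 kJ/mol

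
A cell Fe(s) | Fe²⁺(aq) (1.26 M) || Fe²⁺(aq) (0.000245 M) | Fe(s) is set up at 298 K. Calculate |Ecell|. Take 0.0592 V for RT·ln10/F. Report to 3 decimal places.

0.110 V

For a concentration cell E°cell = 0, since both electrodes use the same couple.
The compartment with the higher Fe²⁺(aq) concentration (1.26 M) acts as the cathode; ions are reduced there and produced at the dilute (0.000245 M) anode.
With n = 2, Ecell = −(0.0592/2)·log([dilute]/[conc]) = −(0.0592/2)·log(0.000245/1.26) = +0.110 V.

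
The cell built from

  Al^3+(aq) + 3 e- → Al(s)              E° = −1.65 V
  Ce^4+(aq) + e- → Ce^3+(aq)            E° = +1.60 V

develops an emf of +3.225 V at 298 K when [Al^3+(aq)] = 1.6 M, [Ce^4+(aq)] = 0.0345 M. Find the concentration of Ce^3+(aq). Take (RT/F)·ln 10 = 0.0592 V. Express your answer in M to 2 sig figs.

0.078 M

The Ce⁴⁺/Ce³⁺ couple has the larger reduction potential, so it is the cathode: E°cell = +1.60 − (−1.65) = +3.25 V and n = 3.
From the Nernst equation, log Q = n(E° − E)/0.0592 = 3·(+3.25 − (+3.225))/0.0592 = 1.267.
The balanced reaction is 3 Ce^4+(aq) + Al(s) → 3 Ce^3+(aq) + Al^3+(aq), so Q = ([Ce^3+(aq)]^3·[Al^3+(aq)]) / [Ce^4+(aq)]^3.
Isolating [Ce^3+(aq)] in Q = 10^{1.267} yields log [Ce^3+(aq)] = −1.108, i.e. 0.078 M.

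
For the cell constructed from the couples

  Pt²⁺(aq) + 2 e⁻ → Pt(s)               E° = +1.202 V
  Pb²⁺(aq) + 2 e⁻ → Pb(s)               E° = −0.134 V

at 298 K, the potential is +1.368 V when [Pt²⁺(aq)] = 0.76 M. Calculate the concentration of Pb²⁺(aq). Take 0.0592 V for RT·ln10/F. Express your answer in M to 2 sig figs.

0.063 M

The Pt²⁺/Pt couple has the larger reduction potential, so it is the cathode: E°cell = +1.202 − (−0.134) = +1.336 V and n = 2.
Since E = E° − (0.0592/n)·log Q, log Q = n(E° − E)/0.0592 = −1.081.
Balancing electrons gives Pt²⁺(aq) + Pb(s) → Pt(s) + Pb²⁺(aq); thus Q = [Pb²⁺(aq)] / [Pt²⁺(aq)].
Solving for the unknown gives log [Pb²⁺(aq)] = −1.200, so [Pb²⁺(aq)] ≈ 0.063 M.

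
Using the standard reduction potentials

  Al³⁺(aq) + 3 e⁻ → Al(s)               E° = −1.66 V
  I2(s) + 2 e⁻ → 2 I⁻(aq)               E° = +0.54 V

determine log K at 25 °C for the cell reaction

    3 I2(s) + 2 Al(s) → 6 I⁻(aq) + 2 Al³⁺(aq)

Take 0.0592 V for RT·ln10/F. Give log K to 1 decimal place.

The I₂/I⁻ couple is reduced (cathode); E°cell = +0.54 − (−1.66) = +2.20 V with n = 6.
At equilibrium E = 0, so log K = nE°cell / 0.0592 = (6)(+2.20) / 0.0592 = 223.0.

log K = 223.0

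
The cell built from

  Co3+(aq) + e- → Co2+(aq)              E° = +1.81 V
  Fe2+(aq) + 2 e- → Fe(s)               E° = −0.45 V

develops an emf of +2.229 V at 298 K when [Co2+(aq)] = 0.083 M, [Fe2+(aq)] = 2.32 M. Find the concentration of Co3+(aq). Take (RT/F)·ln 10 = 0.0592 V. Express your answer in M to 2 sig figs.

0.038 M

The Co³⁺/Co²⁺ couple has the larger reduction potential, so it is the cathode: E°cell = +1.81 − (−0.45) = +2.26 V and n = 2.
Rearranging E = E° − (0.0592/n)·log Q gives log Q = 2(+2.26 − (+2.229))/0.0592 = 1.047.
Balancing electrons gives 2 Co3+(aq) + Fe(s) → 2 Co2+(aq) + Fe2+(aq); thus Q = ([Co2+(aq)]^2·[Fe2+(aq)]) / [Co3+(aq)]^2.
Solving for the unknown gives log [Co3+(aq)] = −1.422, so [Co3+(aq)] ≈ 0.038 M.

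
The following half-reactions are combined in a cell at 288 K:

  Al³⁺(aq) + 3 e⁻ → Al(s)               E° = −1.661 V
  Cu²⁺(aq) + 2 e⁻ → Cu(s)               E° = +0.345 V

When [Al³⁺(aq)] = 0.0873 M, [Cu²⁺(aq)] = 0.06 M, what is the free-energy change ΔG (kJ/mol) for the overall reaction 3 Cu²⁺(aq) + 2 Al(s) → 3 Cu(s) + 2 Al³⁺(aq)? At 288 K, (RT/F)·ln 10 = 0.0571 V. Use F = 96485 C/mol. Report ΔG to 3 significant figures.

−1150 kJ/mol

The standard cell potential is +0.345 − (−1.661) = +2.006 V, with n = 6 electrons in the balanced equation.
Q = [Al³⁺(aq)]^2 / [Cu²⁺(aq)]^3 = 35.3, so log Q = 1.548 and E = +2.006 − (0.0571/6)(1.548) = +1.9913 V.
ΔG = −nFE = −(6)(96485)(+1.9913) J/mol = −1150 kJ/mol.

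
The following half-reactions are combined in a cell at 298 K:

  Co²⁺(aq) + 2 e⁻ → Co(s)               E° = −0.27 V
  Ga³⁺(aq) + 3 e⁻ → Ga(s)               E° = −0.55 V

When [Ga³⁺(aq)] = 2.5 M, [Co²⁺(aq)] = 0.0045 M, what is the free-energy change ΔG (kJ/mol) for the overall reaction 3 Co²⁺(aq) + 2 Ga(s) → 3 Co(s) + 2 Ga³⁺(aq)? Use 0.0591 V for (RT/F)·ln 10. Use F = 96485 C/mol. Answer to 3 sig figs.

−117 kJ/mol

The standard cell potential is −0.27 − (−0.55) = +0.28 V, with n = 6 electrons in the balanced equation.
The reaction quotient is [Ga³⁺(aq)]^2 / [Co²⁺(aq)]^3 = 6.86×10^7; by Nernst, E = +0.28 − (0.0591/6)(7.836) = +0.2028 V.
Finally ΔG = −nFE = −(6)(96485 C/mol)(+0.2028 V) = −117 kJ/mol.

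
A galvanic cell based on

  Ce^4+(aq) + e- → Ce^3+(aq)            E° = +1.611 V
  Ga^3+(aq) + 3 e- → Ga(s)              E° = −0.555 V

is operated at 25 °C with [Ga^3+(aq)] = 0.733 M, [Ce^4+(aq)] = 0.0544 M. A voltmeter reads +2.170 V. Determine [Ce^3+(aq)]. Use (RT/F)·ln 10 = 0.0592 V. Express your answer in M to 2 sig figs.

With Ce⁴⁺/Ce³⁺ at the cathode and Ga³⁺/Ga at the anode, E°cell = +1.611 − (−0.555) = +2.166 V (n = 3).
Since E = E° − (0.0592/n)·log Q, log Q = n(E° − E)/0.0592 = −0.203.
For 3 Ce^4+(aq) + Ga(s) → 3 Ce^3+(aq) + Ga^3+(aq), the reaction quotient is Q = ([Ce^3+(aq)]^3·[Ga^3+(aq)]) / [Ce^4+(aq)]^3.
Solving for the unknown gives log [Ce^3+(aq)] = −1.287, so [Ce^3+(aq)] ≈ 0.052 M.

0.052 M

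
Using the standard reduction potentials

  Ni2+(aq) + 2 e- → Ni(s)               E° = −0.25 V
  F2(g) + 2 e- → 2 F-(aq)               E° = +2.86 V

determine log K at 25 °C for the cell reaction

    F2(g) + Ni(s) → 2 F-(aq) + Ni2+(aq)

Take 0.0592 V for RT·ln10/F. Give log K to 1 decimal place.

log K = 105.1

The F₂/F⁻ couple is reduced (cathode); E°cell = +2.86 − (−0.25) = +3.11 V with n = 2.
At equilibrium E = 0, so log K = nE°cell / 0.0592 = (2)(+3.11) / 0.0592 = 105.1.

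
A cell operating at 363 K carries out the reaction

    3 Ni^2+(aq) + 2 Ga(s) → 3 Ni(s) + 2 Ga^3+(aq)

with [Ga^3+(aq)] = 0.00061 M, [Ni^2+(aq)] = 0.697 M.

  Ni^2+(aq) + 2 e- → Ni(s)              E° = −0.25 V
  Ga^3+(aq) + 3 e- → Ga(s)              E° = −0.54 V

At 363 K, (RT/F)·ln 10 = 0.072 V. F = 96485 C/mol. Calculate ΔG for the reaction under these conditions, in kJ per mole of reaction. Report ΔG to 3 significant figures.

With Ni²⁺/Ni reduced at the cathode, E°cell = −0.25 − (−0.54) = +0.29 V and n = 6.
The reaction quotient is [Ga^3+(aq)]^2 / [Ni^2+(aq)]^3 = 1.1×10^−6; by Nernst, E = +0.29 − (0.072/6)(−5.959) = +0.3615 V.
Finally ΔG = −nFE = −(6)(96485 C/mol)(+0.3615 V) = −209 kJ/mol.

−209 kJ/mol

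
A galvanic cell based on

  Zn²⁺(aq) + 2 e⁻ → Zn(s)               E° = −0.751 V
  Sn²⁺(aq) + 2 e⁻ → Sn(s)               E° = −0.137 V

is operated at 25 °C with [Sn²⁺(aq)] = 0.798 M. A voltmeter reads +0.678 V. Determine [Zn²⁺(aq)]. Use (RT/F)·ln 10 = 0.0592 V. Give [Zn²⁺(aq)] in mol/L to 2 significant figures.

0.0055 M

With Sn²⁺/Sn at the cathode and Zn²⁺/Zn at the anode, E°cell = −0.137 − (−0.751) = +0.614 V (n = 2).
From the Nernst equation, log Q = n(E° − E)/0.0592 = 2·(+0.614 − (+0.678))/0.0592 = −2.162.
The balanced reaction is Sn²⁺(aq) + Zn(s) → Sn(s) + Zn²⁺(aq), so Q = [Zn²⁺(aq)] / [Sn²⁺(aq)].
Substituting the known concentrations and solving, log [Zn²⁺(aq)] = −2.260 and [Zn²⁺(aq)] = 0.0055 M.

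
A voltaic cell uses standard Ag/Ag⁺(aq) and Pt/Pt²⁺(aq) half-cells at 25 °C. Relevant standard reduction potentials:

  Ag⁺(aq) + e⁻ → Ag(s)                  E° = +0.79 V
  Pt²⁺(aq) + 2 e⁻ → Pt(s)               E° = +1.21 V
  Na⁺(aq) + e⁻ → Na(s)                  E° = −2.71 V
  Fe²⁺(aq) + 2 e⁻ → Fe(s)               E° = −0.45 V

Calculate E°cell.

Of the two couples in this cell, the one with the more positive reduction potential is reduced at the cathode: here that is Pt²⁺/Pt (+1.21 V); Ag⁺/Ag (+0.79 V) is the anode.
E°cell = E°(cathode) − E°(anode) = +1.21 − (+0.79) = +0.42 V.

+0.42 V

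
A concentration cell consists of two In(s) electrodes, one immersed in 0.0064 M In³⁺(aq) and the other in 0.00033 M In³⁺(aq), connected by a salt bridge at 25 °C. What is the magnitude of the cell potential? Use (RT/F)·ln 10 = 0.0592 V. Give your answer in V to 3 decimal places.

0.025 V

For a concentration cell E°cell = 0, since both electrodes use the same couple.
The compartment with the higher In³⁺(aq) concentration (0.0064 M) acts as the cathode; ions are reduced there and produced at the dilute (0.00033 M) anode.
With n = 3, Ecell = −(0.0592/3)·log([dilute]/[conc]) = −(0.0592/3)·log(0.00033/0.0064) = +0.025 V.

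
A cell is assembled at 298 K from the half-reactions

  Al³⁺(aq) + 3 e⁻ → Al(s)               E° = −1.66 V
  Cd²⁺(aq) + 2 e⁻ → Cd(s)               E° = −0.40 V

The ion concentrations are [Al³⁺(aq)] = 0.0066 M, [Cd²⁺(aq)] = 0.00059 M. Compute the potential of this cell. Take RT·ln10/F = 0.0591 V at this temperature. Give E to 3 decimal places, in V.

+1.208 V

Since E°(Cd²⁺/Cd) > E°(Al³⁺/Al), Cd²⁺/Cd serves as the cathode.
E°cell = −0.40 − (−1.66) = +1.26 V, with n = 6 electrons transferred.
For the overall reaction 3 Cd²⁺(aq) + 2 Al(s) → 3 Cd(s) + 2 Al³⁺(aq), Q = [Al³⁺(aq)]^2 / [Cd²⁺(aq)]^3 = 2.12×10^5, giving log Q = 5.327.
By the Nernst equation, E = +1.26 − (0.0591/6)·(5.327) = +1.208 V.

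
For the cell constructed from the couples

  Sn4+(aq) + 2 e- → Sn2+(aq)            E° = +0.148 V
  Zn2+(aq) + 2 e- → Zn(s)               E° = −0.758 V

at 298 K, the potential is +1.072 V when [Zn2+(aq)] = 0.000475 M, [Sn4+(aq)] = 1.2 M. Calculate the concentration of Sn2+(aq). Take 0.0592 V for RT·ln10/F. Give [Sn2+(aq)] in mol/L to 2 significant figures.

0.0062 M

The Sn⁴⁺/Sn²⁺ couple has the larger reduction potential, so it is the cathode: E°cell = +0.148 − (−0.758) = +0.906 V and n = 2.
From the Nernst equation, log Q = n(E° − E)/0.0592 = 2·(+0.906 − (+1.072))/0.0592 = −5.608.
The balanced reaction is Sn4+(aq) + Zn(s) → Sn2+(aq) + Zn2+(aq), so Q = ([Sn2+(aq)]·[Zn2+(aq)]) / [Sn4+(aq)].
Substituting the known concentrations and solving, log [Sn2+(aq)] = −2.206 and [Sn2+(aq)] = 0.0062 M.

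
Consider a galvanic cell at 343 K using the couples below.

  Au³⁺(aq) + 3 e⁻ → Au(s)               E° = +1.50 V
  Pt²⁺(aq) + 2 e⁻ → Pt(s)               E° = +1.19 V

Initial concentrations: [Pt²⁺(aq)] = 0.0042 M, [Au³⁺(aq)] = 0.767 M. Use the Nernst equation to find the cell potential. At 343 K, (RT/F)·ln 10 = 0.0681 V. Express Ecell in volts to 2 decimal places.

+0.39 V

The Au³⁺/Au couple has the more positive E°, so it is the cathode; Pt²⁺/Pt is the anode.
E°cell = E°cat − E°an = +1.50 − (+1.19) = +0.31 V; n = 6.
The balanced reaction is 2 Au³⁺(aq) + 3 Pt(s) → 2 Au(s) + 3 Pt²⁺(aq), so Q = [Pt²⁺(aq)]^3 / [Au³⁺(aq)]^2 = 1.26×10^−7 and log Q = −6.900.
E = E° − (0.0681/n)·log Q = +0.31 − (0.0681/6)(−6.900) = +0.39 V.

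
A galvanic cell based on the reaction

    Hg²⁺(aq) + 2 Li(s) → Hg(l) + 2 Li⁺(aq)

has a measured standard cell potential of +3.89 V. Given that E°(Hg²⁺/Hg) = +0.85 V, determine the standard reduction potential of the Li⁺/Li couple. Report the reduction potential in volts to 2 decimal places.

In the reaction as written the Hg²⁺/Hg couple is reduced (cathode) and Li⁺/Li is oxidized (anode), so E°cell = E°(Hg²⁺/Hg) − E°(Li⁺/Li).
E°(Li⁺/Li) = E°(cathode) − E°cell = +0.85 − (+3.89) = −3.04 V.

−3.04 V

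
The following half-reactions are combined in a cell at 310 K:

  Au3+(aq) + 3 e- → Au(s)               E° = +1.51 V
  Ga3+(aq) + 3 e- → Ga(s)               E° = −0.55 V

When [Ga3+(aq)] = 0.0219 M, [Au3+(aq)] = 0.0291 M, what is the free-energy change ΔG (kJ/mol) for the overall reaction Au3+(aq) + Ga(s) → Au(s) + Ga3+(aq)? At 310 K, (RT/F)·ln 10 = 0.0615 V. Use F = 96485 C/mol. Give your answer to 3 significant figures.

−597 kJ/mol

With Au³⁺/Au reduced at the cathode, E°cell = +1.51 − (−0.55) = +2.06 V and n = 3.
Q = [Ga3+(aq)] / [Au3+(aq)] = 0.753, so log Q = −0.123 and E = +2.06 − (0.0615/3)(−0.123) = +2.0625 V.
ΔG = −nFE = −(3)(96485)(+2.0625) J/mol = −597 kJ/mol.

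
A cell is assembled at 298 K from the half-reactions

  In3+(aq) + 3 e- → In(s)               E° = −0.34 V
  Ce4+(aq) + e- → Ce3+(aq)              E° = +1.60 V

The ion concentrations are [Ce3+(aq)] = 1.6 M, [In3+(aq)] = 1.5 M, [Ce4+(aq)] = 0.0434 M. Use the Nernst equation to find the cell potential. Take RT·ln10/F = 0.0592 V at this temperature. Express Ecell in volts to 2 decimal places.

Ce⁴⁺/Ce³⁺ is reduced (cathode, E° = +1.60 V) and In³⁺/In is oxidized (anode).
The standard potential is +1.60 − (−0.34) = +1.94 V and the balanced reaction transfers n = 3 electrons.
For the overall reaction 3 Ce4+(aq) + In(s) → 3 Ce3+(aq) + In3+(aq), Q = ([Ce3+(aq)]^3·[In3+(aq)]) / [Ce4+(aq)]^3 = 7.52×10^4, giving log Q = 4.876.
E = E° − (0.0592/n)·log Q = +1.94 − (0.0592/3)(4.876) = +1.84 V.

+1.84 V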